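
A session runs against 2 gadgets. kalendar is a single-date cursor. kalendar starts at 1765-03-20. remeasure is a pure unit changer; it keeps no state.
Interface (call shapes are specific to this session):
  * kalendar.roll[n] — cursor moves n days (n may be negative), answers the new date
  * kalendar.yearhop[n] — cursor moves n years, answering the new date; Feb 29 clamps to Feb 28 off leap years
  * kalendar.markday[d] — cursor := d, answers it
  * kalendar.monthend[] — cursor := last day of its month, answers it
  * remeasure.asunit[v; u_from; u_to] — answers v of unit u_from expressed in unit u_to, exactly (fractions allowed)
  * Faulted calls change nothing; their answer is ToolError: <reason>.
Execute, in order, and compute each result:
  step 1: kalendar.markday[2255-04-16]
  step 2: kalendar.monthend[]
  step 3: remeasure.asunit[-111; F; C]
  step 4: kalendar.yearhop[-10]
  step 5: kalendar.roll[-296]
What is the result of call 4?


Answer: 2245-04-30

Derivation:
Using markday passing 2255-04-16, yielding 2255-04-16.
Next I call monthend, and get 2255-04-30.
I run asunit passing -111, F, C, which returns -715/9.
I invoke yearhop passing -10, and see 2245-04-30.
Next I call roll passing -296, giving 2244-07-08.


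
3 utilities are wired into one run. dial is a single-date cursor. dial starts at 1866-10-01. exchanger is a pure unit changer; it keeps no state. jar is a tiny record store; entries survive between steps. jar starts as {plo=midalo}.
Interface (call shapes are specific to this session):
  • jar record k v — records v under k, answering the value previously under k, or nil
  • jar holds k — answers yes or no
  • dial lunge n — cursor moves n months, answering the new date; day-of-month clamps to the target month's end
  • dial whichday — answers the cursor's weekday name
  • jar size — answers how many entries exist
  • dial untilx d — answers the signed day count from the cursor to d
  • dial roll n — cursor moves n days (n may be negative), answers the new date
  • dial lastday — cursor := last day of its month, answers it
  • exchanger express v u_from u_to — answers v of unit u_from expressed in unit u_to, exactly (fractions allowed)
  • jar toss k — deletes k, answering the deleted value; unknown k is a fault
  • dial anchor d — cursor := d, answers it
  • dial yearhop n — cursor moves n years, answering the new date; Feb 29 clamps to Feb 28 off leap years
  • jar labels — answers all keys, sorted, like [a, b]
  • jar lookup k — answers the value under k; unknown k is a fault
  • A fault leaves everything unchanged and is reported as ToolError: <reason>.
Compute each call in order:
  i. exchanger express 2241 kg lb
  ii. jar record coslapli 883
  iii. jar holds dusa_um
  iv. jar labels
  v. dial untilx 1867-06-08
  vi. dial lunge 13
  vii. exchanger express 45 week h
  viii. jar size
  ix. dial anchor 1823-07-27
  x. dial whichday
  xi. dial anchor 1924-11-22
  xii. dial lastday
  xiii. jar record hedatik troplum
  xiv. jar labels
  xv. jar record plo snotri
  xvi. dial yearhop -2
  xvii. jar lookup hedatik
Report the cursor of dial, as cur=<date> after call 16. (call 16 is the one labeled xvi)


Then exchanger express(2241, kg, lb), — result: 224100000000/45359237.
I invoke jar record(coslapli, 883), and observe nil.
I run jar holds(dusa_um), and see no.
I invoke jar labels, — result: [coslapli, plo].
Then dial untilx(1867-06-08), and observe 250.
I use dial lunge(13), — result: 1867-11-01.
I use exchanger express(45, week, h), yielding 7560.
Using jar size(), which returns 2.
Invoking dial anchor(1823-07-27): 1823-07-27.
Now I run dial whichday(), — result: Sunday.
Now I run dial anchor(1924-11-22): 1924-11-22.
Invoking dial lastday, which returns 1924-11-30.
Now I run jar record(hedatik, troplum), — result: nil.
Next I call jar labels, yielding [coslapli, hedatik, plo].
Calling jar record(plo, snotri), yielding midalo.
Invoking dial yearhop(-2), and observe 1922-11-30.
I call jar lookup(hedatik), → troplum.

Answer: cur=1922-11-30


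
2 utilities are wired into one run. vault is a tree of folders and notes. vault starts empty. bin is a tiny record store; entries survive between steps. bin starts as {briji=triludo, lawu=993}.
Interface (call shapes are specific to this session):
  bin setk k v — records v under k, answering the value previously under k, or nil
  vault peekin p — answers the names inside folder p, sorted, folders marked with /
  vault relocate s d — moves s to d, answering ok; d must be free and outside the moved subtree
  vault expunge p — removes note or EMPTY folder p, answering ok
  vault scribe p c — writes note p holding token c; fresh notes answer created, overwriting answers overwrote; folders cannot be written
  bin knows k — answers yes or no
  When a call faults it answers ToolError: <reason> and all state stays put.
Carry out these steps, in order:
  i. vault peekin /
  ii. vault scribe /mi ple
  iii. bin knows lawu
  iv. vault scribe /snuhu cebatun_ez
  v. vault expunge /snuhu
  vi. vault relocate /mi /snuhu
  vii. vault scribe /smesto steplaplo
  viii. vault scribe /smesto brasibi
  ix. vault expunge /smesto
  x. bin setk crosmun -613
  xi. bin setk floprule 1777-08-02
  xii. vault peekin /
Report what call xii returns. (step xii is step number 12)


Answer: [snuhu]

Derivation:
→ vault peekin(p='/')
← []
→ vault scribe(p='/mi', c='ple')
← created
→ bin knows(k='lawu')
← yes
→ vault scribe(p='/snuhu', c='cebatun_ez')
← created
→ vault expunge(p='/snuhu')
← ok
→ vault relocate(s='/mi', d='/snuhu')
← ok
→ vault scribe(p='/smesto', c='steplaplo')
← created
→ vault scribe(p='/smesto', c='brasibi')
← overwrote
→ vault expunge(p='/smesto')
← ok
→ bin setk(k='crosmun', v='-613')
← nil
→ bin setk(k='floprule', v='1777-08-02')
← nil
→ vault peekin(p='/')
← [snuhu]


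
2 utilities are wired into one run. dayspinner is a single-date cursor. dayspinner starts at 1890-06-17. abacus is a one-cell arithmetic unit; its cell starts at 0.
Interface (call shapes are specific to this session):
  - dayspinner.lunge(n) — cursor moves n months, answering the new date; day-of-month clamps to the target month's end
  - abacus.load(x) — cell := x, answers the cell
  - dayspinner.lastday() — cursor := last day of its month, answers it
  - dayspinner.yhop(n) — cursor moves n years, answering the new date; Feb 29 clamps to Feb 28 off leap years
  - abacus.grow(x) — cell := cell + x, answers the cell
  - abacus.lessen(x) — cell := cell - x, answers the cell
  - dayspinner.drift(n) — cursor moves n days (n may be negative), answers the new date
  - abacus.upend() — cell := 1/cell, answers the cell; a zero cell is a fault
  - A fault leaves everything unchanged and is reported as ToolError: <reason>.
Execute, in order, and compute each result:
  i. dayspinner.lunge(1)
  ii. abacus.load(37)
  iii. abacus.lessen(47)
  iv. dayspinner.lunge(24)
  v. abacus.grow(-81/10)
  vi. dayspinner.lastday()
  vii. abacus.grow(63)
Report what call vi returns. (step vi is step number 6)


Answer: 1892-07-31

Derivation:
-- 1. dayspinner.lunge(n=1) == 1890-07-17
-- 2. abacus.load(x=37) == 37
-- 3. abacus.lessen(x=47) == -10
-- 4. dayspinner.lunge(n=24) == 1892-07-17
-- 5. abacus.grow(x=-81/10) == -181/10
-- 6. dayspinner.lastday() == 1892-07-31
-- 7. abacus.grow(x=63) == 449/10


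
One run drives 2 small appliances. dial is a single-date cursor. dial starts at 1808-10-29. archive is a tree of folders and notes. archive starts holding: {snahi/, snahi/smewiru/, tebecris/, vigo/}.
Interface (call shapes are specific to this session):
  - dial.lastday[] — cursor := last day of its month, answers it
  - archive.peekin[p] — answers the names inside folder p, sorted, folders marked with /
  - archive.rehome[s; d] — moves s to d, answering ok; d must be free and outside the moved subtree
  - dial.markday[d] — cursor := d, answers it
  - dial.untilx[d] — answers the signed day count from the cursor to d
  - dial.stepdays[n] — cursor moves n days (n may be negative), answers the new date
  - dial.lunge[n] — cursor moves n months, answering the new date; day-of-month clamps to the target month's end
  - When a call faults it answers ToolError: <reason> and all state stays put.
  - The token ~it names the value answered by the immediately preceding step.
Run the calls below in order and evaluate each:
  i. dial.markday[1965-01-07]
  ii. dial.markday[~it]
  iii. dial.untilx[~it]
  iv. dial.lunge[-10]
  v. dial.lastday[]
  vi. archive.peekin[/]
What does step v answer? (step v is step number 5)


> markday d=1965-01-07
[out] 1965-01-07
> markday d=~it
[out] 1965-01-07
> untilx d=~it
[out] 0
> lunge n=-10
[out] 1964-03-07
> lastday
[out] 1964-03-31
> peekin p=/
[out] [snahi/, tebecris/, vigo/]

Answer: 1964-03-31


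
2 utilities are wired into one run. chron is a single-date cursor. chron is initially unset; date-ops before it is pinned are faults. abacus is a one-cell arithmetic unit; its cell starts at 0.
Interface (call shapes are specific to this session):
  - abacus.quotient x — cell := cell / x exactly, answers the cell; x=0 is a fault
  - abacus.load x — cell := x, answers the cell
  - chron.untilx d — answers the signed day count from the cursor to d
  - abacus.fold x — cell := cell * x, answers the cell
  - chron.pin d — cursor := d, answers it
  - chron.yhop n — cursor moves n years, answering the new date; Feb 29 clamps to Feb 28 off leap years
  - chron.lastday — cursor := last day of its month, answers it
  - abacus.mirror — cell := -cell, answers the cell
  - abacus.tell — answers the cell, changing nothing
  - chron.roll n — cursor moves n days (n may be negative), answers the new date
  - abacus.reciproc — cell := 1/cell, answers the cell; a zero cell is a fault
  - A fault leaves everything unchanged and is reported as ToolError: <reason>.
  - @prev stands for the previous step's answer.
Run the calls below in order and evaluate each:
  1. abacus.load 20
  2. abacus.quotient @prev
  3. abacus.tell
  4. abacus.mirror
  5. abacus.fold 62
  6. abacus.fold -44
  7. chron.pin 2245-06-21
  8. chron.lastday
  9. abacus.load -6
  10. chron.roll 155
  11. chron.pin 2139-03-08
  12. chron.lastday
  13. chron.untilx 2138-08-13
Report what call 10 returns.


Answer: 2245-12-02

Derivation:
·→ abacus.load(x='20')
·← 20
·→ abacus.quotient(x='@prev')
·← 1
·→ abacus.tell()
·← 1
·→ abacus.mirror()
·← -1
·→ abacus.fold(x='62')
·← -62
·→ abacus.fold(x='-44')
·← 2728
·→ chron.pin(d='2245-06-21')
·← 2245-06-21
·→ chron.lastday()
·← 2245-06-30
·→ abacus.load(x='-6')
·← -6
·→ chron.roll(n='155')
·← 2245-12-02
·→ chron.pin(d='2139-03-08')
·← 2139-03-08
·→ chron.lastday()
·← 2139-03-31
·→ chron.untilx(d='2138-08-13')
·← -230


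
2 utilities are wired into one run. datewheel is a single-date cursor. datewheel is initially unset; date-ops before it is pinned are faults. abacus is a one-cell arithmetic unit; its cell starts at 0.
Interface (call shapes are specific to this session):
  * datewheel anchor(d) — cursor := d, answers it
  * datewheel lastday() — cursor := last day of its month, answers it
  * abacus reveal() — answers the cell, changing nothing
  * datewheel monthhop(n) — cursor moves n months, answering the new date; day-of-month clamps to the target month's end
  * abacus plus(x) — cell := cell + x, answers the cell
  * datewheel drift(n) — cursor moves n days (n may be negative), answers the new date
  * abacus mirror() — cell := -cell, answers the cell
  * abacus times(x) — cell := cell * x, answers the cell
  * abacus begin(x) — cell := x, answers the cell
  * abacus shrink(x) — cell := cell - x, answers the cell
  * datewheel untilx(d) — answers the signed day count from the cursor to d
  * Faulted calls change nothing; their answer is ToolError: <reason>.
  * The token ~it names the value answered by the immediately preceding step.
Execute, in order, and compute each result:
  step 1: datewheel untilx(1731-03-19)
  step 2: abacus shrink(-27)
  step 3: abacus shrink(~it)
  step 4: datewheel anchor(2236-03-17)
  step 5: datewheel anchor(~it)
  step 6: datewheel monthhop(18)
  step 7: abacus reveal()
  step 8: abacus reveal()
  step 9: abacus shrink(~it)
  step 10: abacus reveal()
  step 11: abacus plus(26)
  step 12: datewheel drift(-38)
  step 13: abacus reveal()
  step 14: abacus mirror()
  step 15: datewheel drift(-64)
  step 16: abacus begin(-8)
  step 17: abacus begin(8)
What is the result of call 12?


Answer: 2237-08-10

Derivation:
==> datewheel untilx(d→1731-03-19)
<== ToolError: no date set
==> abacus shrink(x→-27)
<== 27
==> abacus shrink(x→~it)
<== 0
==> datewheel anchor(d→2236-03-17)
<== 2236-03-17
==> datewheel anchor(d→~it)
<== 2236-03-17
==> datewheel monthhop(n→18)
<== 2237-09-17
==> abacus reveal()
<== 0
==> abacus reveal()
<== 0
==> abacus shrink(x→~it)
<== 0
==> abacus reveal()
<== 0
==> abacus plus(x→26)
<== 26
==> datewheel drift(n→-38)
<== 2237-08-10
==> abacus reveal()
<== 26
==> abacus mirror()
<== -26
==> datewheel drift(n→-64)
<== 2237-06-07
==> abacus begin(x→-8)
<== -8
==> abacus begin(x→8)
<== 8


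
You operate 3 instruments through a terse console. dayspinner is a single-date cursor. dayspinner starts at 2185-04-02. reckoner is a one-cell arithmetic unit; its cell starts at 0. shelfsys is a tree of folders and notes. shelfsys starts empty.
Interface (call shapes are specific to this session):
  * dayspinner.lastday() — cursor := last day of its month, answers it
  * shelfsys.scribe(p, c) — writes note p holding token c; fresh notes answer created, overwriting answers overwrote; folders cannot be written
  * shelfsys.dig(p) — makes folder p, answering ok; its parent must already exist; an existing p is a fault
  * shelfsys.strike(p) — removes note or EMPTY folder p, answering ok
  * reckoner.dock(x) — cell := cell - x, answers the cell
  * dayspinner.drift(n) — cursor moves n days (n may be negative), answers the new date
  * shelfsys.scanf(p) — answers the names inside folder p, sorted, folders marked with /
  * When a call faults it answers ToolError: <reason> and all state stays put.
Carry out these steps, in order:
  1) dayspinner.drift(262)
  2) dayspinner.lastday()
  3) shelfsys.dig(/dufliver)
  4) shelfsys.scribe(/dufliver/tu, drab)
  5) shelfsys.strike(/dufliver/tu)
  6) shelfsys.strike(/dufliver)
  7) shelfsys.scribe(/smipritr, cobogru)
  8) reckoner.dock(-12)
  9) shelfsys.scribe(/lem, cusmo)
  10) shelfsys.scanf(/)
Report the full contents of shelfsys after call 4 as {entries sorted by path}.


Answer: {dufliver/, dufliver/tu=drab}

Derivation:
·→ dayspinner.drift(262)
·← 2185-12-20
·→ dayspinner.lastday()
·← 2185-12-31
·→ shelfsys.dig(/dufliver)
·← ok
·→ shelfsys.scribe(/dufliver/tu, drab)
·← created
·→ shelfsys.strike(/dufliver/tu)
·← ok
·→ shelfsys.strike(/dufliver)
·← ok
·→ shelfsys.scribe(/smipritr, cobogru)
·← created
·→ reckoner.dock(-12)
·← 12
·→ shelfsys.scribe(/lem, cusmo)
·← created
·→ shelfsys.scanf(/)
·← [lem, smipritr]


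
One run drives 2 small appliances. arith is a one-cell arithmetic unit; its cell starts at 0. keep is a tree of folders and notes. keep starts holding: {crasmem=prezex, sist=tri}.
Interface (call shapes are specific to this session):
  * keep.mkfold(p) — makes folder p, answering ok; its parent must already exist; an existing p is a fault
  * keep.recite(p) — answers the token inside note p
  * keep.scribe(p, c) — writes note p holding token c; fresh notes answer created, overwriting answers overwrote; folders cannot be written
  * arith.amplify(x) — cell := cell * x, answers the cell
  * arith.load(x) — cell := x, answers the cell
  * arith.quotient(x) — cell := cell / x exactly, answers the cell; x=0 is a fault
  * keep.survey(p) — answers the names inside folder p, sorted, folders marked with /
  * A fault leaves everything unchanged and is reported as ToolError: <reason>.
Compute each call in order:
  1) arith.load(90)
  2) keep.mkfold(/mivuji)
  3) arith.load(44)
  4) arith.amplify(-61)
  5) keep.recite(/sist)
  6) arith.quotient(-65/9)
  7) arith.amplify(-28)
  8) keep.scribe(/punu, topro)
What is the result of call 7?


Answer: -676368/65

Derivation:
[in] arith.load x='90'
:: 90
[in] keep.mkfold p='/mivuji'
:: ok
[in] arith.load x='44'
:: 44
[in] arith.amplify x='-61'
:: -2684
[in] keep.recite p='/sist'
:: tri
[in] arith.quotient x='-65/9'
:: 24156/65
[in] arith.amplify x='-28'
:: -676368/65
[in] keep.scribe p='/punu' c='topro'
:: created


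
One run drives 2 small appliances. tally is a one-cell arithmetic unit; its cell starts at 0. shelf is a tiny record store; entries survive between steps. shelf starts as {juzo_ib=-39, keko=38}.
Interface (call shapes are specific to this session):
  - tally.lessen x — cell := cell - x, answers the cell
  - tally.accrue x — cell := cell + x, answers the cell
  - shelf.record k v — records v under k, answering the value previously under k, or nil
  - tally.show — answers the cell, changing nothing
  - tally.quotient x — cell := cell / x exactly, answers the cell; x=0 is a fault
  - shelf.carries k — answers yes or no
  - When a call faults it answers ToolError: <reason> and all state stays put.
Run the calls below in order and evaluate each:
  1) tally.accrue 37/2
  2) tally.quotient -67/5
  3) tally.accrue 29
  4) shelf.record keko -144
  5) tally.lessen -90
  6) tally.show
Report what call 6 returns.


Answer: 15761/134

Derivation:
>> tally.accrue(x='37/2')
<< 37/2
>> tally.quotient(x='-67/5')
<< -185/134
>> tally.accrue(x='29')
<< 3701/134
>> shelf.record(k='keko', v='-144')
<< 38
>> tally.lessen(x='-90')
<< 15761/134
>> tally.show()
<< 15761/134


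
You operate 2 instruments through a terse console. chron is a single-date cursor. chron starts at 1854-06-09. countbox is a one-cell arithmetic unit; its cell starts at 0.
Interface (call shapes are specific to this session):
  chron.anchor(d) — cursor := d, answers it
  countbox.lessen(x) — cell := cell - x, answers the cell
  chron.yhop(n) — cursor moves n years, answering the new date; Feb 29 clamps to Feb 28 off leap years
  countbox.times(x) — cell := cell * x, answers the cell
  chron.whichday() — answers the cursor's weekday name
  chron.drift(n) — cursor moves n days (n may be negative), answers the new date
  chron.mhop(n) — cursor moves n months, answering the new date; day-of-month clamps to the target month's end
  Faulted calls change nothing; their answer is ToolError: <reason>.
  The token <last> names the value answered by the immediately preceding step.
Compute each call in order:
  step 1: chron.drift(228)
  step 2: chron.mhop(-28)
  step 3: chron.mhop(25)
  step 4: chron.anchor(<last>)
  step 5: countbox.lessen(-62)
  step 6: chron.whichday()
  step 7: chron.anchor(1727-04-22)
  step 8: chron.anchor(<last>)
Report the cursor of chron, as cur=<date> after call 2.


Answer: cur=1852-09-23

Derivation:
> chron.drift 228
  1855-01-23
> chron.mhop -28
  1852-09-23
> chron.mhop 25
  1854-10-23
> chron.anchor <last>
  1854-10-23
> countbox.lessen -62
  62
> chron.whichday
  Monday
> chron.anchor 1727-04-22
  1727-04-22
> chron.anchor <last>
  1727-04-22


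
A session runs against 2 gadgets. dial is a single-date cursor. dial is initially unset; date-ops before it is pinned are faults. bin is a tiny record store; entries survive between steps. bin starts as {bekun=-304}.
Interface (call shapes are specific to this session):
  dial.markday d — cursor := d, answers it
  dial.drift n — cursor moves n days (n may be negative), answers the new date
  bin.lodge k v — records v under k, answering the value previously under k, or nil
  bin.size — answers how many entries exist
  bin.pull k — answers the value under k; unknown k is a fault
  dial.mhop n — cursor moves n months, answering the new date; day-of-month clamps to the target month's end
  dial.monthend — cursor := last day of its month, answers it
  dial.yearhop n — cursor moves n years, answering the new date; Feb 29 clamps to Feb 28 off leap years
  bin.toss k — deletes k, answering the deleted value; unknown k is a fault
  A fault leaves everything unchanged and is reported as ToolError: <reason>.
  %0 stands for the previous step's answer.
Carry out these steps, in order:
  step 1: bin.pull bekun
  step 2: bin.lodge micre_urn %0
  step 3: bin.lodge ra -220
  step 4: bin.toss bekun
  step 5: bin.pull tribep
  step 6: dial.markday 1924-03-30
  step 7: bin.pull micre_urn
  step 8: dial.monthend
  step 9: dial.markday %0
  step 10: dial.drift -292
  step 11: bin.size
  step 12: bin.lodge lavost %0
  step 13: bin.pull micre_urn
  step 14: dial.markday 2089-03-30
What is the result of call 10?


Answer: 1923-06-13

Derivation:
% pull bekun
= -304
% lodge micre_urn %0
= nil
% lodge ra -220
= nil
% toss bekun
= -304
% pull tribep
= ToolError: no such key tribep
% markday 1924-03-30
= 1924-03-30
% pull micre_urn
= -304
% monthend
= 1924-03-31
% markday %0
= 1924-03-31
% drift -292
= 1923-06-13
% size
= 2
% lodge lavost %0
= nil
% pull micre_urn
= -304
% markday 2089-03-30
= 2089-03-30


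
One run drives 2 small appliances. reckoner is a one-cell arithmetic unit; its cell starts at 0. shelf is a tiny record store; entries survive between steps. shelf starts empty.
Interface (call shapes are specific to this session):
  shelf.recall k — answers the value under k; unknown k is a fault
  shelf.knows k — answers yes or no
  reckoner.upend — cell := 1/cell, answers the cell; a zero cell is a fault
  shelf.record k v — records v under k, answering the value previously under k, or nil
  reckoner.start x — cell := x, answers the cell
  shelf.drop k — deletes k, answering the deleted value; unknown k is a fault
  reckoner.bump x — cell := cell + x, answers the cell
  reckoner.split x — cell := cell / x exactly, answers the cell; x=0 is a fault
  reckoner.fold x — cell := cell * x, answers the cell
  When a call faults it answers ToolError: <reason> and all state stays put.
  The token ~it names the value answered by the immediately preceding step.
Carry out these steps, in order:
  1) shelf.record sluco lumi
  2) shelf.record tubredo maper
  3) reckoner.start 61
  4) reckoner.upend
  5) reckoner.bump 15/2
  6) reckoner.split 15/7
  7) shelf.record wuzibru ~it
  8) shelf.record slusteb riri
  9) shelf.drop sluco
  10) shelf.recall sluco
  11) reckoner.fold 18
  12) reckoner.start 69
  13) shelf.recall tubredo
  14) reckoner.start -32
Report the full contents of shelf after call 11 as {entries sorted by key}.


Answer: {slusteb=riri, tubredo=maper, wuzibru=6419/1830}

Derivation:
-> shelf.record(k: sluco, v: lumi)
<- nil
-> shelf.record(k: tubredo, v: maper)
<- nil
-> reckoner.start(x: 61)
<- 61
-> reckoner.upend()
<- 1/61
-> reckoner.bump(x: 15/2)
<- 917/122
-> reckoner.split(x: 15/7)
<- 6419/1830
-> shelf.record(k: wuzibru, v: ~it)
<- nil
-> shelf.record(k: slusteb, v: riri)
<- nil
-> shelf.drop(k: sluco)
<- lumi
-> shelf.recall(k: sluco)
<- ToolError: no such key sluco
-> reckoner.fold(x: 18)
<- 19257/305
-> reckoner.start(x: 69)
<- 69
-> shelf.recall(k: tubredo)
<- maper
-> reckoner.start(x: -32)
<- -32


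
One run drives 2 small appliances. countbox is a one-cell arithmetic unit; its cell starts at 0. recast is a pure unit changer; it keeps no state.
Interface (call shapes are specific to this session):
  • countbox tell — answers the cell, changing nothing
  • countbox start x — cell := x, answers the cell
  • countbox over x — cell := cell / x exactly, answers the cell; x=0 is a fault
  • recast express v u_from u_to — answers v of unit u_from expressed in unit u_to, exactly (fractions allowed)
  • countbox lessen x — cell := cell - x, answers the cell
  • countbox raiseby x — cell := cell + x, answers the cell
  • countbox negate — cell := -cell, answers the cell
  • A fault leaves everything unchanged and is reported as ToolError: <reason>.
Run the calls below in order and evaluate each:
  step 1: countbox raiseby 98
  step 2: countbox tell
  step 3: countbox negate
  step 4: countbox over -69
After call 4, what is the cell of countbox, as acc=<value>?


Answer: acc=98/69

Derivation:
% countbox raiseby(98) : 98
% countbox tell() : 98
% countbox negate() : -98
% countbox over(-69) : 98/69


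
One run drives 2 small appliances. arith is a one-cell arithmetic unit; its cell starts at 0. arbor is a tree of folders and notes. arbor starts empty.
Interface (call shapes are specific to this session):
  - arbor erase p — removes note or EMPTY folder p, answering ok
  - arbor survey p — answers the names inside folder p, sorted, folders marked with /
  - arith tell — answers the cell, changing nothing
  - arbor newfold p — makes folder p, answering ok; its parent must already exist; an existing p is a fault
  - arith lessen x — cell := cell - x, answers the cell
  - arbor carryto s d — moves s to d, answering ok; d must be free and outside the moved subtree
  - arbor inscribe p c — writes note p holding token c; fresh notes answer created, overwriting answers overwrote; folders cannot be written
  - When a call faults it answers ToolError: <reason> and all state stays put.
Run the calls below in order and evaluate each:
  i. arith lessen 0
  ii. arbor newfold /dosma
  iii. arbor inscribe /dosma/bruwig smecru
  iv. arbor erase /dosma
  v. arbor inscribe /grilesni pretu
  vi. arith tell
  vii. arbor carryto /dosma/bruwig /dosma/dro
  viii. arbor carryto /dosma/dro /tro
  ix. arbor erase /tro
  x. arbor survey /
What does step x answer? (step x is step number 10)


Answer: [dosma/, grilesni]

Derivation:
Invoking arith lessen(x='0'), giving 0.
I call arbor newfold(p='/dosma'): ok.
I call arbor inscribe(p='/dosma/bruwig', c='smecru'): created.
I use arbor erase(p='/dosma'), and get ToolError: not empty.
I run arbor inscribe(p='/grilesni', c='pretu'), → created.
Calling arith tell(), giving 0.
I call arbor carryto(s='/dosma/bruwig', d='/dosma/dro'), giving ok.
Next I call arbor carryto(s='/dosma/dro', d='/tro'), → ok.
I try arbor erase(p='/tro'), giving ok.
Next I call arbor survey(p='/'), and see [dosma/, grilesni].


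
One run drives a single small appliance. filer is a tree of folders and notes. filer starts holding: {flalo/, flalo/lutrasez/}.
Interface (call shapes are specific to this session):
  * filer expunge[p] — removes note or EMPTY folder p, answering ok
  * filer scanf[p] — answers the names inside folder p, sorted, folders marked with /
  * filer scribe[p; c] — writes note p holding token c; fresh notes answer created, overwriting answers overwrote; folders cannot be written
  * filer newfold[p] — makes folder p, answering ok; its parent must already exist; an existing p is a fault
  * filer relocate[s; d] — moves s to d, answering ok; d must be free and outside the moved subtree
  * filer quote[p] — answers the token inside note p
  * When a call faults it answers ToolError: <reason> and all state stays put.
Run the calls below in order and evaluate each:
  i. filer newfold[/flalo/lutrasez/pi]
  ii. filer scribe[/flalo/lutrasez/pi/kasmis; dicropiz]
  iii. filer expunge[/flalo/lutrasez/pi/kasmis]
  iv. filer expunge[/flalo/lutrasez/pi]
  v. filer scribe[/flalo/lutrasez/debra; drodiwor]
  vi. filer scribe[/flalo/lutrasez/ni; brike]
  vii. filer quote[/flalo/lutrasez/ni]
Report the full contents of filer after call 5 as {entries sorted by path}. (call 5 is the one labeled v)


Answer: {flalo/, flalo/lutrasez/, flalo/lutrasez/debra=drodiwor}

Derivation:
Act: filer newfold[/flalo/lutrasez/pi]
Obs: ok
Act: filer scribe[/flalo/lutrasez/pi/kasmis; dicropiz]
Obs: created
Act: filer expunge[/flalo/lutrasez/pi/kasmis]
Obs: ok
Act: filer expunge[/flalo/lutrasez/pi]
Obs: ok
Act: filer scribe[/flalo/lutrasez/debra; drodiwor]
Obs: created
Act: filer scribe[/flalo/lutrasez/ni; brike]
Obs: created
Act: filer quote[/flalo/lutrasez/ni]
Obs: brike


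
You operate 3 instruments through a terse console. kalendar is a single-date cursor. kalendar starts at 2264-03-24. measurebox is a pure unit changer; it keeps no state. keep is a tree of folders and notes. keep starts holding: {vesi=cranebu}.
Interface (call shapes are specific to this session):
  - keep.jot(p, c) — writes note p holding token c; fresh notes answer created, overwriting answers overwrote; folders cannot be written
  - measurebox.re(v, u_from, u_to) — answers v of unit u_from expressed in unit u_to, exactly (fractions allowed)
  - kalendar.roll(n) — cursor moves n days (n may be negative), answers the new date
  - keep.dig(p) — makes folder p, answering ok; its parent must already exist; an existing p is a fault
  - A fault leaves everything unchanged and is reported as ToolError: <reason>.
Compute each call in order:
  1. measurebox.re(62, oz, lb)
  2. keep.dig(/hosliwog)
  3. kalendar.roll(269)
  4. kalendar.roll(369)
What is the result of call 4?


>>> measurebox.re v=62 u_from=oz u_to=lb
:: 31/8
>>> keep.dig p=/hosliwog
:: ok
>>> kalendar.roll n=269
:: 2264-12-18
>>> kalendar.roll n=369
:: 2265-12-22

Answer: 2265-12-22


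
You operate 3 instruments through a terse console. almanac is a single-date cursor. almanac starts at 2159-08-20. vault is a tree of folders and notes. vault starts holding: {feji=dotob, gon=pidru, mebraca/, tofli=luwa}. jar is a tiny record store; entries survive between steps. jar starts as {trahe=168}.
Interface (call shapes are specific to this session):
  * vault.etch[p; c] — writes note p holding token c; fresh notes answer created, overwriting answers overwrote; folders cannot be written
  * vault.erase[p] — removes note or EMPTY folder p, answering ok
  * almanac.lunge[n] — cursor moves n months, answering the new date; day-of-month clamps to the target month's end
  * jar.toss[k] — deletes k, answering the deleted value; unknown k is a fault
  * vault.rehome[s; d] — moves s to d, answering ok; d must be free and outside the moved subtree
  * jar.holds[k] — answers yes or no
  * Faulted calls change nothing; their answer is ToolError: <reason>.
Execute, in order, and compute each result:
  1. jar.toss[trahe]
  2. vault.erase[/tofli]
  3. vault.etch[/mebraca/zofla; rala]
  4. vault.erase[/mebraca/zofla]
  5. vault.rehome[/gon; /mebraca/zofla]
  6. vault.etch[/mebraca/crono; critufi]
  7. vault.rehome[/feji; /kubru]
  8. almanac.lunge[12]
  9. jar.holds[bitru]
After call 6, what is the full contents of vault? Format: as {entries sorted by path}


! jar.toss(k='trahe') == 168
! vault.erase(p='/tofli') == ok
! vault.etch(p='/mebraca/zofla', c='rala') == created
! vault.erase(p='/mebraca/zofla') == ok
! vault.rehome(s='/gon', d='/mebraca/zofla') == ok
! vault.etch(p='/mebraca/crono', c='critufi') == created
! vault.rehome(s='/feji', d='/kubru') == ok
! almanac.lunge(n='12') == 2160-08-20
! jar.holds(k='bitru') == no

Answer: {feji=dotob, mebraca/, mebraca/crono=critufi, mebraca/zofla=pidru}


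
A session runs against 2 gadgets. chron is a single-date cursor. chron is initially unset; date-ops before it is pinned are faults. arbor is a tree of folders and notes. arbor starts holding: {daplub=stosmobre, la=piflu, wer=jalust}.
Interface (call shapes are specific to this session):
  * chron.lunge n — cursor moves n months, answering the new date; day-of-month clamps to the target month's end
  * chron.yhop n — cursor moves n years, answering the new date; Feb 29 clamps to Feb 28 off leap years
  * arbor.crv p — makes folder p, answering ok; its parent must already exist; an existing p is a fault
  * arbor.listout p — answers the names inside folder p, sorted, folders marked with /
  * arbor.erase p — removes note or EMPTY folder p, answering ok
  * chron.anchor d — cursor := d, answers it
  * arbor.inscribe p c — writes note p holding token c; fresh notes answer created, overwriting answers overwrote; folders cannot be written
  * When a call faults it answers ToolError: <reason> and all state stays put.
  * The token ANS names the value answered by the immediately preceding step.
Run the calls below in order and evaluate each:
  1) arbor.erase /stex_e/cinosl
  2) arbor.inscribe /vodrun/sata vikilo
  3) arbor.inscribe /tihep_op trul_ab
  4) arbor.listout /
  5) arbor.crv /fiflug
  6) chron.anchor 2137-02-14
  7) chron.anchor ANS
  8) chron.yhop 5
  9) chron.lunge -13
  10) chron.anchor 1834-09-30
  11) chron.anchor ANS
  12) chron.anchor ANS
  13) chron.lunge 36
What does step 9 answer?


Calling arbor.erase with p: /stex_e/cinosl, and observe ToolError: not found.
I run arbor.inscribe with p: /vodrun/sata, c: vikilo, yielding ToolError: no parent.
Invoking arbor.inscribe with p: /tihep_op, c: trul_ab, yielding created.
Now I run arbor.listout with p: /, → [daplub, la, tihep_op, wer].
I invoke arbor.crv with p: /fiflug, and observe ok.
Next I call chron.anchor with d: 2137-02-14, which returns 2137-02-14.
Calling chron.anchor with d: ANS, and see 2137-02-14.
Then chron.yhop with n: 5, and observe 2142-02-14.
Now I run chron.lunge with n: -13, and see 2141-01-14.
Calling chron.anchor with d: 1834-09-30, which returns 1834-09-30.
I use chron.anchor with d: ANS, giving 1834-09-30.
Invoking chron.anchor with d: ANS, — result: 1834-09-30.
Invoking chron.lunge with n: 36, and observe 1837-09-30.

Answer: 2141-01-14


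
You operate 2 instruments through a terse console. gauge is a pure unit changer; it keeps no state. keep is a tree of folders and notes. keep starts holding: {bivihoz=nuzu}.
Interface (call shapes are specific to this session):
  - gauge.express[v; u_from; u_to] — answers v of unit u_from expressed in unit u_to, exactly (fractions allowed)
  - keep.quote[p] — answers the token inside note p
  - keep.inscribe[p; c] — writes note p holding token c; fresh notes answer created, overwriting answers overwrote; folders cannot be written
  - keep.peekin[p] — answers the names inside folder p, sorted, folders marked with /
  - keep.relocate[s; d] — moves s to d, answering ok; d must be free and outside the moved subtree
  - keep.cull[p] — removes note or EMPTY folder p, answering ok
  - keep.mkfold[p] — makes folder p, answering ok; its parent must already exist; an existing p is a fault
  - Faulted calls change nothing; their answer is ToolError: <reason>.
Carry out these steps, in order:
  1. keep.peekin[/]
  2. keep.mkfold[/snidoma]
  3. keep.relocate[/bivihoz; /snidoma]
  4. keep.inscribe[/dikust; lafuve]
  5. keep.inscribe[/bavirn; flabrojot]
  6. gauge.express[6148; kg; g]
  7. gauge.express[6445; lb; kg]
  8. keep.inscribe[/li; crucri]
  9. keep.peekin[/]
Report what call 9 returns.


Answer: [bavirn, bivihoz, dikust, li, snidoma/]

Derivation:
-- keep.peekin(p='/') => [bivihoz]
-- keep.mkfold(p='/snidoma') => ok
-- keep.relocate(s='/bivihoz', d='/snidoma') => ToolError: exists
-- keep.inscribe(p='/dikust', c='lafuve') => created
-- keep.inscribe(p='/bavirn', c='flabrojot') => created
-- gauge.express(v='6148', u_from='kg', u_to='g') => 6148000
-- gauge.express(v='6445', u_from='lb', u_to='kg') => 58468056493/20000000
-- keep.inscribe(p='/li', c='crucri') => created
-- keep.peekin(p='/') => [bavirn, bivihoz, dikust, li, snidoma/]


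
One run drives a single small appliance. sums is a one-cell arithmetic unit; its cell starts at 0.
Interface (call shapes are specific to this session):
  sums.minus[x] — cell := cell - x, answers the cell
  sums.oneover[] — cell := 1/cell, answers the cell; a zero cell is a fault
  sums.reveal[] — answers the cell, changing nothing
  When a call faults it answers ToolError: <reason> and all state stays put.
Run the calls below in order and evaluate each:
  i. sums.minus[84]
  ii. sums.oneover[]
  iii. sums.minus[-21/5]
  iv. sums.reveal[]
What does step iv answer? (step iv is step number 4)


Answer: 1759/420

Derivation:
! 1. minus(x: 84) => -84
! 2. oneover() => -1/84
! 3. minus(x: -21/5) => 1759/420
! 4. reveal() => 1759/420


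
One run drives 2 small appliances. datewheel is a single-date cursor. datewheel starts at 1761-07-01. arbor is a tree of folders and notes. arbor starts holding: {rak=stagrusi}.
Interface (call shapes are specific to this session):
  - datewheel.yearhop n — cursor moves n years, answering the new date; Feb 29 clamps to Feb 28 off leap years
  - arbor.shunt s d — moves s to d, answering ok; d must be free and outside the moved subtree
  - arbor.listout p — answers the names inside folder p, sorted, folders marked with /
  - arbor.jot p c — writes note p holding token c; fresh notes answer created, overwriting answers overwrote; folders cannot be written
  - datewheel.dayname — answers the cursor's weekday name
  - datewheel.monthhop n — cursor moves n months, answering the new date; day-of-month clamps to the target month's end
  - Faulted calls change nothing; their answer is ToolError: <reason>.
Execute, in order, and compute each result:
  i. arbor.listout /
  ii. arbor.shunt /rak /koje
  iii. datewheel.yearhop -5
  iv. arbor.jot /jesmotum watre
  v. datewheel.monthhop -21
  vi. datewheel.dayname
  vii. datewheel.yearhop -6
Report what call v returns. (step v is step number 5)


-- 1. arbor.listout(p→/) => [rak]
-- 2. arbor.shunt(s→/rak, d→/koje) => ok
-- 3. datewheel.yearhop(n→-5) => 1756-07-01
-- 4. arbor.jot(p→/jesmotum, c→watre) => created
-- 5. datewheel.monthhop(n→-21) => 1754-10-01
-- 6. datewheel.dayname() => Tuesday
-- 7. datewheel.yearhop(n→-6) => 1748-10-01

Answer: 1754-10-01


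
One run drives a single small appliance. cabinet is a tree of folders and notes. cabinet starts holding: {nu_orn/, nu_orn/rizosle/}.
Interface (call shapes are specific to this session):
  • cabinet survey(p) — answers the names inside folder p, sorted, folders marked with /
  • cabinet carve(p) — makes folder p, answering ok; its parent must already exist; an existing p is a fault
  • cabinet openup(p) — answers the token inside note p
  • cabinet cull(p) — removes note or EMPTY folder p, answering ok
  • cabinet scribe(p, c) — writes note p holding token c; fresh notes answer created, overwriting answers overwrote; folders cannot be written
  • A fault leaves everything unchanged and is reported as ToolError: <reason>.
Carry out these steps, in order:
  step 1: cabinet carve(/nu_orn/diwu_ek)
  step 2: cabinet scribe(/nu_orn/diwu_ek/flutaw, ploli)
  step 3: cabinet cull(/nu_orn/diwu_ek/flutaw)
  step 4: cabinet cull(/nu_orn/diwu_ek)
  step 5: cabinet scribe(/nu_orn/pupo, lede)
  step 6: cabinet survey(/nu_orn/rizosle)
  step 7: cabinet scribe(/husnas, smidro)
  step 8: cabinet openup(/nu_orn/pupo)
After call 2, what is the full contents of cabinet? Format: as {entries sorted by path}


CALL cabinet carve[p: /nu_orn/diwu_ek]
RET  ok
CALL cabinet scribe[p: /nu_orn/diwu_ek/flutaw; c: ploli]
RET  created
CALL cabinet cull[p: /nu_orn/diwu_ek/flutaw]
RET  ok
CALL cabinet cull[p: /nu_orn/diwu_ek]
RET  ok
CALL cabinet scribe[p: /nu_orn/pupo; c: lede]
RET  created
CALL cabinet survey[p: /nu_orn/rizosle]
RET  []
CALL cabinet scribe[p: /husnas; c: smidro]
RET  created
CALL cabinet openup[p: /nu_orn/pupo]
RET  lede

Answer: {nu_orn/, nu_orn/diwu_ek/, nu_orn/diwu_ek/flutaw=ploli, nu_orn/rizosle/}


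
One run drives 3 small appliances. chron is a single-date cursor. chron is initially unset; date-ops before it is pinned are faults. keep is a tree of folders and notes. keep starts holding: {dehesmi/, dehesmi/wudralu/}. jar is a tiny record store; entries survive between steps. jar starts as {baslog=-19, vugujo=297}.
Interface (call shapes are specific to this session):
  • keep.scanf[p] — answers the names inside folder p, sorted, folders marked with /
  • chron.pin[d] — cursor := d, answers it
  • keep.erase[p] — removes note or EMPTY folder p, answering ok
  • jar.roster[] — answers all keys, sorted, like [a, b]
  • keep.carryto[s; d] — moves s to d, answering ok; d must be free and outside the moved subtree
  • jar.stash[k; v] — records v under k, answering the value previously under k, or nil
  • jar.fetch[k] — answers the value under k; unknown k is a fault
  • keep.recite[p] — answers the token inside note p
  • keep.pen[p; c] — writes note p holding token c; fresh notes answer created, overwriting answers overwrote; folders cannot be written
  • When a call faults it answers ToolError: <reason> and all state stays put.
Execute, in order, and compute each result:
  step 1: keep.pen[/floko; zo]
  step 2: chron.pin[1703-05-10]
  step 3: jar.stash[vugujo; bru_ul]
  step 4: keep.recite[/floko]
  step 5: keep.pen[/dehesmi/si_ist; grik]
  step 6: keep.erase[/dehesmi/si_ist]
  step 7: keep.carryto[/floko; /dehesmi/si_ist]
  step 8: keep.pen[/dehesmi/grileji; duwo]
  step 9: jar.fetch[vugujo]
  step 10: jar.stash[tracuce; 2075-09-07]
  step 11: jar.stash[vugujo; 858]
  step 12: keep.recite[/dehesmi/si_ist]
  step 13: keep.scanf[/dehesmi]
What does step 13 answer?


·→ keep.pen(p→/floko, c→zo)
·← created
·→ chron.pin(d→1703-05-10)
·← 1703-05-10
·→ jar.stash(k→vugujo, v→bru_ul)
·← 297
·→ keep.recite(p→/floko)
·← zo
·→ keep.pen(p→/dehesmi/si_ist, c→grik)
·← created
·→ keep.erase(p→/dehesmi/si_ist)
·← ok
·→ keep.carryto(s→/floko, d→/dehesmi/si_ist)
·← ok
·→ keep.pen(p→/dehesmi/grileji, c→duwo)
·← created
·→ jar.fetch(k→vugujo)
·← bru_ul
·→ jar.stash(k→tracuce, v→2075-09-07)
·← nil
·→ jar.stash(k→vugujo, v→858)
·← bru_ul
·→ keep.recite(p→/dehesmi/si_ist)
·← zo
·→ keep.scanf(p→/dehesmi)
·← [grileji, si_ist, wudralu/]

Answer: [grileji, si_ist, wudralu/]
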